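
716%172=28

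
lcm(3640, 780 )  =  10920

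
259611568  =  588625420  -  329013852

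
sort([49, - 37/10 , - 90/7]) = [ - 90/7, - 37/10, 49]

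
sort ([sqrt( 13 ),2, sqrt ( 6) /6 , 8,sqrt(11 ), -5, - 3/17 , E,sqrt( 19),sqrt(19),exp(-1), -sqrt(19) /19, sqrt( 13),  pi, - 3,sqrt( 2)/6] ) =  [ - 5,-3, - sqrt(19) /19, - 3/17, sqrt(2)/6, exp( -1) , sqrt( 6) /6,2, E  ,  pi,sqrt( 11 ), sqrt (13) , sqrt( 13), sqrt( 19 ) , sqrt(19), 8 ] 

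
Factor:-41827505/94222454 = - 2^( - 1)*5^1*31^ ( - 1)* 761^( - 1)*1997^( -1 )*8365501^1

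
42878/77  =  3898/7 = 556.86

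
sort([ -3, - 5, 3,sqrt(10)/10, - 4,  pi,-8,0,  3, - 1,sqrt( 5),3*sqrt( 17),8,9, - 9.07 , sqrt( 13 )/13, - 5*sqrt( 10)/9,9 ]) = [-9.07, - 8, - 5 , - 4, - 3 , - 5*sqrt(10 ) /9, - 1, 0,sqrt( 13 ) /13, sqrt( 10)/10, sqrt( 5),3,3,pi,8 , 9, 9, 3*sqrt( 17) ] 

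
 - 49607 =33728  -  83335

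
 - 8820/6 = -1470 = - 1470.00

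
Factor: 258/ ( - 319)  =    -  2^1*3^1*11^( - 1)*29^(-1)*43^1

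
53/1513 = 53/1513 = 0.04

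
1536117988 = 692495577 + 843622411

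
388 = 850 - 462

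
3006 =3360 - 354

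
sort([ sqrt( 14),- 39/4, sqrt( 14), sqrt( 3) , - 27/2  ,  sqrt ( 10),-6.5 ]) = [ - 27/2, - 39/4,-6.5, sqrt ( 3),sqrt( 10), sqrt( 14 ), sqrt( 14)]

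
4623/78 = 59 + 7/26 = 59.27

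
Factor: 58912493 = 31^1*281^1 * 6763^1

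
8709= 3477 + 5232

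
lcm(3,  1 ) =3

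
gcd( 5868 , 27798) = 6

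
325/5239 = 25/403 = 0.06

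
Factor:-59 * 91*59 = - 7^1*13^1*59^2 = - 316771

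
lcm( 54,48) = 432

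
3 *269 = 807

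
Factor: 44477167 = 7^1*997^1*6373^1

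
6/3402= 1/567  =  0.00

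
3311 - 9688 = -6377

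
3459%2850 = 609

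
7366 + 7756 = 15122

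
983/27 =983/27 =36.41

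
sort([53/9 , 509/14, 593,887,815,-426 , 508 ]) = [ - 426,53/9 , 509/14,  508, 593,815,887 ]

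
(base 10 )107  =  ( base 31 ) 3E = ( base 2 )1101011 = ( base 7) 212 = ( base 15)72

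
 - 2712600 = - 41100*66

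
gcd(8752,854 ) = 2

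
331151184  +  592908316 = 924059500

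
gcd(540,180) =180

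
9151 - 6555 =2596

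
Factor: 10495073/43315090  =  2^( - 1)*5^( - 1)*7^( - 1 )*13^( - 1)*2659^1*3947^1* 47599^( - 1) 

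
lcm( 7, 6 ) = 42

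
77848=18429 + 59419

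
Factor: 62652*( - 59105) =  - 3703046460 =- 2^2  *  3^1*5^1*23^1* 227^1*11821^1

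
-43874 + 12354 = -31520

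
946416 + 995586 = 1942002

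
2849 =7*407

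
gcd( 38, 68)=2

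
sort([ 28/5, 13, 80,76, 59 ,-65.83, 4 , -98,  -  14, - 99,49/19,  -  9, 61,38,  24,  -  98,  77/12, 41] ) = [ - 99,-98, - 98,-65.83, - 14, - 9, 49/19, 4,28/5,77/12,13,  24,38, 41,59, 61, 76,80 ]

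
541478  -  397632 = 143846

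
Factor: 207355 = 5^1 * 113^1*367^1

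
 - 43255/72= - 43255/72= - 600.76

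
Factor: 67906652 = 2^2*11^2*173^1*811^1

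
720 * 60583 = 43619760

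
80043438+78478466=158521904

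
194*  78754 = 15278276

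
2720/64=85/2 = 42.50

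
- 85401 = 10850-96251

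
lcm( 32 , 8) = 32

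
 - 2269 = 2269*( - 1)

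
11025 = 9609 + 1416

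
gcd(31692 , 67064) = 4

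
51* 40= 2040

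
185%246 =185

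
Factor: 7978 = 2^1 * 3989^1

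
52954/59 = 52954/59 = 897.53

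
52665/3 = 17555 = 17555.00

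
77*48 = 3696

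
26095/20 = 1304 + 3/4 = 1304.75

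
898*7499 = 6734102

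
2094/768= 2+93/128 = 2.73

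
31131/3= 10377 = 10377.00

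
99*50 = 4950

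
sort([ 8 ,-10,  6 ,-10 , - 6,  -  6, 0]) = [-10,  -  10, - 6, - 6, 0,6,8] 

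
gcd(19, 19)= 19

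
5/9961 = 5/9961 = 0.00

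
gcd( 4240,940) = 20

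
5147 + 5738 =10885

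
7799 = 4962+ 2837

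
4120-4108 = 12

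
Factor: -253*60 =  - 2^2 * 3^1*5^1*11^1*23^1= - 15180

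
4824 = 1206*4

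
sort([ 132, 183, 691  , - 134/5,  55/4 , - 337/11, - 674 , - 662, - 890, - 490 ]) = [ - 890, - 674,-662, - 490 ,-337/11, - 134/5 , 55/4,132 , 183,691 ]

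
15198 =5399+9799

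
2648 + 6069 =8717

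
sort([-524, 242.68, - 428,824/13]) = [ - 524, - 428, 824/13,242.68]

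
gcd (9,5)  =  1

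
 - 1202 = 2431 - 3633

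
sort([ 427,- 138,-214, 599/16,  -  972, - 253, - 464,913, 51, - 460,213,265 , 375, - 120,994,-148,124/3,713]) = [ - 972, - 464,- 460,- 253 , - 214, -148, - 138, - 120,599/16,124/3,51,213,265,  375, 427,713,913,994]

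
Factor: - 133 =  - 7^1*19^1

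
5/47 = 5/47 = 0.11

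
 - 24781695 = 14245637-39027332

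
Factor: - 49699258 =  - 2^1*7^1*3549947^1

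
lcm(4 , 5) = 20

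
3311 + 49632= 52943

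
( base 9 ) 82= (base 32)2A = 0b1001010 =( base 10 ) 74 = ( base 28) 2i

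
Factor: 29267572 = 2^2*7316893^1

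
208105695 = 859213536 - 651107841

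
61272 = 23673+37599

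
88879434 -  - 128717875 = 217597309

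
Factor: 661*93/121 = 3^1 * 11^( - 2)*31^1 * 661^1 = 61473/121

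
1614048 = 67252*24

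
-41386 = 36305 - 77691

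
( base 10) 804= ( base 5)11204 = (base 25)174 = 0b1100100100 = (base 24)19C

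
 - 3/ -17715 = 1/5905 = 0.00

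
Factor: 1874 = 2^1*937^1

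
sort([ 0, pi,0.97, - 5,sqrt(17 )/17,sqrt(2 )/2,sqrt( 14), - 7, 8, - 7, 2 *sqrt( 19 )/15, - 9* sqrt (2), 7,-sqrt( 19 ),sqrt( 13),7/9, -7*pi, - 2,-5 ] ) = [-7*pi, - 9*sqrt ( 2) , - 7,-7,-5, - 5, - sqrt( 19),- 2, 0,sqrt(17 ) /17,2*sqrt( 19 )/15 , sqrt( 2 )/2,7/9,  0.97,pi,sqrt ( 13),sqrt( 14),7,8]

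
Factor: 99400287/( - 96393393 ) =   -  33133429/32131131 = - 3^( - 1)*7^1*1489^(- 1)*7193^( - 1)*4733347^1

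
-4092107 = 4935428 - 9027535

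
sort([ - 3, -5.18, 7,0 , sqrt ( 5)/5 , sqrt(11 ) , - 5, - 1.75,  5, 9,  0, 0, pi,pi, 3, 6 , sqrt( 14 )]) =[ - 5.18, - 5, - 3, -1.75,0, 0,0 , sqrt(5)/5, 3,pi , pi,sqrt( 11),  sqrt ( 14),5,6, 7,9 ] 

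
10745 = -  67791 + 78536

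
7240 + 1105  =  8345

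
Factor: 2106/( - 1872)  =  -2^(-3)*3^2 = -  9/8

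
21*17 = 357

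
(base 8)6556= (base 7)13011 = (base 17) BF4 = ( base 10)3438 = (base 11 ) 2646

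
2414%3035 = 2414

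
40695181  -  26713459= 13981722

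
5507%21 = 5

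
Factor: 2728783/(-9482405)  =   -5^( - 1)*71^( - 1 )*163^1*16741^1* 26711^( - 1 ) 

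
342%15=12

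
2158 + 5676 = 7834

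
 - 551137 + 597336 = 46199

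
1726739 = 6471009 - 4744270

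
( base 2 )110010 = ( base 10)50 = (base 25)20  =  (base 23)24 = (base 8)62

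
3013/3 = 1004+1/3 = 1004.33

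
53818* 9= 484362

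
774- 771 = 3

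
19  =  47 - 28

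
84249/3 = 28083= 28083.00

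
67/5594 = 67/5594 = 0.01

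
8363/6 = 8363/6 = 1393.83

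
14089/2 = 14089/2=7044.50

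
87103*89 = 7752167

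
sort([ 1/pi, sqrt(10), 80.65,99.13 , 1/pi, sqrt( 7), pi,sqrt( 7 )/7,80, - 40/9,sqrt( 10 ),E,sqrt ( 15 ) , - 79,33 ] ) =[ -79, - 40/9,1/pi,  1/pi,sqrt( 7)/7,sqrt( 7 ),E,pi, sqrt( 10), sqrt( 10),sqrt( 15 ),33,80,80.65,99.13]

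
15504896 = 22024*704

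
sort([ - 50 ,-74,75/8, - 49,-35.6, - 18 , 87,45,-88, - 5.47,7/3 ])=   [-88, - 74, - 50, - 49,-35.6 ,  -  18  , - 5.47,7/3,75/8,45,87]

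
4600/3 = 1533  +  1/3 = 1533.33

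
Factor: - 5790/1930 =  - 3^1 = - 3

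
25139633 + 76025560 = 101165193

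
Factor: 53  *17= 17^1  *  53^1=901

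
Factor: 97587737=13^1*331^1*22679^1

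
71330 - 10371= 60959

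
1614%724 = 166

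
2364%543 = 192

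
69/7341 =23/2447 = 0.01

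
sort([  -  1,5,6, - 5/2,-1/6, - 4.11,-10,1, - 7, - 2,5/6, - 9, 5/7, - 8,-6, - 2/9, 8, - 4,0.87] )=[ - 10, - 9, - 8, - 7,-6,  -  4.11, - 4, - 5/2,- 2, - 1,-2/9, - 1/6, 5/7,5/6,0.87, 1, 5, 6,  8]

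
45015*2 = 90030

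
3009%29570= 3009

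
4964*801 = 3976164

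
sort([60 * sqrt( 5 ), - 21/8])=[  -  21/8, 60 * sqrt ( 5) ]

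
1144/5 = 1144/5  =  228.80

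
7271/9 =7271/9 = 807.89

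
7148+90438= 97586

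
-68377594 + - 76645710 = - 145023304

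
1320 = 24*55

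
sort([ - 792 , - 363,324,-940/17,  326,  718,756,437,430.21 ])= [ - 792, - 363, - 940/17, 324,326,  430.21, 437, 718,756 ]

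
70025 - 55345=14680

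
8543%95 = 88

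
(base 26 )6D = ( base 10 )169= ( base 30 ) 5j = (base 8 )251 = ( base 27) 67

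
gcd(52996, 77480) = 4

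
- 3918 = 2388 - 6306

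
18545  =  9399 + 9146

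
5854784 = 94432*62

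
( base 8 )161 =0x71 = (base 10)113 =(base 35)38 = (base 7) 221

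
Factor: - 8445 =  - 3^1*5^1*563^1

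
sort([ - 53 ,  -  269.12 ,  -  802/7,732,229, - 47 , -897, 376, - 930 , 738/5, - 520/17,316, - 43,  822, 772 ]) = [ - 930, - 897, - 269.12,-802/7, - 53,-47, - 43, - 520/17 , 738/5, 229,  316 , 376,732,772,822 ] 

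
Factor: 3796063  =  3796063^1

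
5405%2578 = 249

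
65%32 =1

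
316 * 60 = 18960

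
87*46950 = 4084650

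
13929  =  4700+9229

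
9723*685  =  6660255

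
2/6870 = 1/3435 = 0.00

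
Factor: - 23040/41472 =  - 5/9= -  3^(- 2)*5^1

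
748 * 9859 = 7374532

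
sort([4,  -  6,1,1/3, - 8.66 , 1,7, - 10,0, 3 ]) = [ - 10, - 8.66,- 6, 0, 1/3,1, 1,3, 4,7]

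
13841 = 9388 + 4453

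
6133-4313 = 1820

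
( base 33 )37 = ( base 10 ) 106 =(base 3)10221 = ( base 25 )46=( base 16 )6a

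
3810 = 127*30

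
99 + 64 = 163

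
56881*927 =52728687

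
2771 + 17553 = 20324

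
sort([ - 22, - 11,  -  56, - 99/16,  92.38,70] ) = [ - 56,-22, - 11, - 99/16,70, 92.38]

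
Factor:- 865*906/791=-783690/791= - 2^1 * 3^1 * 5^1*7^( - 1)*113^( - 1 )*151^1*173^1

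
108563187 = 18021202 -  - 90541985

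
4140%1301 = 237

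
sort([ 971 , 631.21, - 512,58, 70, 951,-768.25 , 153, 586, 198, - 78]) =[ - 768.25, - 512, - 78,58,70,153,198,586,  631.21,951, 971]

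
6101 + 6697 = 12798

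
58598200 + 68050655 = 126648855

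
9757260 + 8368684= 18125944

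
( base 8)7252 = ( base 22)7ge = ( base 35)329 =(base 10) 3754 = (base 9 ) 5131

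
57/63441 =1/1113 = 0.00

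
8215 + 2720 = 10935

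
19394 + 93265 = 112659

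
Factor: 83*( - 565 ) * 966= - 45300570 = -2^1*3^1*5^1*7^1*23^1* 83^1*113^1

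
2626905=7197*365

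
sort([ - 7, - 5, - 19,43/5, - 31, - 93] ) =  [ - 93 , - 31,-19,-7,-5,  43/5]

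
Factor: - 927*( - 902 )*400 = 334461600= 2^5 * 3^2*5^2*11^1 * 41^1*103^1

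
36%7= 1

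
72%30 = 12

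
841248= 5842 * 144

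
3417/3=1139 = 1139.00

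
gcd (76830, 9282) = 78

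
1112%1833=1112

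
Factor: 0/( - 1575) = 0 =0^1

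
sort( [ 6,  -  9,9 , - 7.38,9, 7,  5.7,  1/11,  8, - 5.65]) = [ - 9 , - 7.38  ,-5.65, 1/11 , 5.7,6,7 , 8, 9,9]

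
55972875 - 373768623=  - 317795748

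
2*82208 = 164416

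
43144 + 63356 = 106500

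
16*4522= 72352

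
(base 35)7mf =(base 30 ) AC0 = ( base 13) 4350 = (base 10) 9360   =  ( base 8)22220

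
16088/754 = 21+127/377 = 21.34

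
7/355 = 7/355 = 0.02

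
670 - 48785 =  - 48115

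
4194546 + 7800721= 11995267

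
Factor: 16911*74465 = 3^2*5^1*53^1*281^1*1879^1 = 1259277615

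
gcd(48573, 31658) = 1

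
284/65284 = 71/16321 = 0.00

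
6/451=6/451 = 0.01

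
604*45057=27214428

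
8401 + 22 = 8423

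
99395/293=339 + 68/293 = 339.23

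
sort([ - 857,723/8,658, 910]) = [-857 , 723/8,658, 910 ] 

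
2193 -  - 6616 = 8809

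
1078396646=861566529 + 216830117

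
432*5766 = 2490912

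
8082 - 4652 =3430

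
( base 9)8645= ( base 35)56o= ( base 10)6359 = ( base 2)1100011010111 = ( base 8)14327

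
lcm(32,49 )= 1568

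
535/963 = 5/9 = 0.56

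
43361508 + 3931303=47292811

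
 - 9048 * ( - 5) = 45240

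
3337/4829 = 3337/4829 = 0.69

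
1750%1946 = 1750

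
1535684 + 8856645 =10392329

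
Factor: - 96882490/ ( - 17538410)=17^1*43^( - 1 )* 40787^ ( - 1)*569897^1 = 9688249/1753841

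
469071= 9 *52119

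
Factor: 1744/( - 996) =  - 2^2*3^( - 1)*83^( - 1 ) * 109^1=- 436/249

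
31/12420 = 31/12420 = 0.00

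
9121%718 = 505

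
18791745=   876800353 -858008608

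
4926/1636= 3 + 9/818   =  3.01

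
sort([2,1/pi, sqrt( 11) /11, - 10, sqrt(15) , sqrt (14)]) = [- 10,sqrt (11 )/11,1/pi,2, sqrt( 14),sqrt( 15)] 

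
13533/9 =1503 + 2/3 = 1503.67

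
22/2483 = 22/2483 = 0.01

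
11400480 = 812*14040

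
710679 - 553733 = 156946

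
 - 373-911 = - 1284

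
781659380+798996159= 1580655539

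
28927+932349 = 961276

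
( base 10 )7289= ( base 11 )5527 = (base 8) 16171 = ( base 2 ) 1110001111001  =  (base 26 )ak9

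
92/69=1 + 1/3=1.33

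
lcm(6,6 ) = 6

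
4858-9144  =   - 4286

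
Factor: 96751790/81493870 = 101^( - 1 ) * 2141^1*4519^1*80687^( - 1) = 9675179/8149387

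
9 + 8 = 17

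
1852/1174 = 926/587 = 1.58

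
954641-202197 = 752444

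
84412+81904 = 166316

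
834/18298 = 417/9149 =0.05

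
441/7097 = 441/7097 = 0.06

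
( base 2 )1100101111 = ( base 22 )1F1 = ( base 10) 815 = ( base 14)423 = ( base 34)nx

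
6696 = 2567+4129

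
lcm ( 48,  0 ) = 0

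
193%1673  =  193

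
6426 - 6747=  - 321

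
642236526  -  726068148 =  - 83831622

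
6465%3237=3228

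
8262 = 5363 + 2899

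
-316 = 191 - 507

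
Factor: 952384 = 2^6*23^1 * 647^1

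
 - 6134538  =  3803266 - 9937804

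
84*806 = 67704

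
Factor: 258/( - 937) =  - 2^1*3^1*43^1*937^(  -  1)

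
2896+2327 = 5223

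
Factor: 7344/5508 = 2^2 * 3^( - 1) = 4/3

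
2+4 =6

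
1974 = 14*141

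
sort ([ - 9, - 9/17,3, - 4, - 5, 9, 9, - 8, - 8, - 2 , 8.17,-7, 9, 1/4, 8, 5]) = [ - 9, - 8, - 8,-7, - 5,  -  4, - 2, - 9/17, 1/4, 3, 5 , 8, 8.17 , 9, 9, 9]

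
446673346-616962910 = -170289564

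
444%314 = 130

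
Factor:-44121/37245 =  - 77/65  =  - 5^( - 1 )*7^1*11^1*13^( - 1)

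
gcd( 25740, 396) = 396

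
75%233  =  75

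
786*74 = 58164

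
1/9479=1/9479 = 0.00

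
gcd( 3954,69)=3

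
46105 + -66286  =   - 20181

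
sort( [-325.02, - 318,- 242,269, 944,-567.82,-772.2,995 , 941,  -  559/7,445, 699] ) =[ - 772.2,  -  567.82,- 325.02, - 318,- 242,- 559/7,269,445,699,941,944,995]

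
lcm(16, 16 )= 16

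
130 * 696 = 90480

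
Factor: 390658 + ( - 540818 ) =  - 2^4*5^1*1877^1 = - 150160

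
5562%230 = 42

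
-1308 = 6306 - 7614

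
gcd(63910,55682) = 22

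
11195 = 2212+8983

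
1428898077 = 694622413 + 734275664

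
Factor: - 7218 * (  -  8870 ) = 64023660 = 2^2*3^2*5^1*401^1*887^1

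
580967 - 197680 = 383287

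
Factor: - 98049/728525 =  - 3^1 * 5^( - 2) *7^1  *  29^1*181^( - 1) = - 609/4525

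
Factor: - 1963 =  - 13^1 * 151^1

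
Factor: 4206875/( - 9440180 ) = -2^ ( - 2 )*5^3*37^( - 1)*53^1*127^1 *12757^( - 1 ) = -841375/1888036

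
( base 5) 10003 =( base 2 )1001110100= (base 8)1164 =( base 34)ig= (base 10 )628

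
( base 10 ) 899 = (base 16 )383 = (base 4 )32003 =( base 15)3ee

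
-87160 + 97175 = 10015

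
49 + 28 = 77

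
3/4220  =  3/4220 = 0.00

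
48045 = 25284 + 22761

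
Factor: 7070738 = 2^1*3535369^1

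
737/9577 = 737/9577 = 0.08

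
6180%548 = 152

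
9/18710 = 9/18710 = 0.00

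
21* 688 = 14448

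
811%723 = 88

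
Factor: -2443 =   -  7^1*349^1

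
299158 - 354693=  - 55535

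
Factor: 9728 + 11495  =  19^1*1117^1 = 21223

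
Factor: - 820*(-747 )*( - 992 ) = - 607639680=-2^7*3^2*5^1*31^1*41^1*83^1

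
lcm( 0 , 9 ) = 0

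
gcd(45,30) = 15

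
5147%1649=200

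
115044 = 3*38348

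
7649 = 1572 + 6077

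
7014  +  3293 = 10307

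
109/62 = 109/62= 1.76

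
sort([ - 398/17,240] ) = [ - 398/17,240]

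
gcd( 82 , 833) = 1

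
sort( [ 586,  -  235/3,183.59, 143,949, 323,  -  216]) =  [ - 216,  -  235/3,143 , 183.59,323,586, 949] 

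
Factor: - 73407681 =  - 3^3*71^1 * 149^1*257^1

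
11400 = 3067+8333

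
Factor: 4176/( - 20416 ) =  - 2^( - 2)*3^2*11^( - 1)= - 9/44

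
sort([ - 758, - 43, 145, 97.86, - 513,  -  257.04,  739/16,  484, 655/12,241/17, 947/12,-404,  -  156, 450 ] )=[-758, - 513 , - 404, - 257.04, - 156, - 43, 241/17, 739/16, 655/12,947/12,  97.86, 145, 450,484 ]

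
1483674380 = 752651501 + 731022879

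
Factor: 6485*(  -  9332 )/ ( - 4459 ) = 2^2*5^1*7^( - 3)*13^( - 1) * 1297^1*2333^1= 60518020/4459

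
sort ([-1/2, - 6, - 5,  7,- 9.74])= [-9.74, - 6, -5 ,-1/2 , 7]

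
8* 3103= 24824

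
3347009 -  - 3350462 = 6697471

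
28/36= 7/9  =  0.78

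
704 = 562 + 142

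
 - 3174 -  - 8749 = 5575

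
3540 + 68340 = 71880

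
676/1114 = 338/557 = 0.61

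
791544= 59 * 13416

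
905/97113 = 905/97113  =  0.01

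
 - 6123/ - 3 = 2041/1 = 2041.00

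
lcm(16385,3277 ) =16385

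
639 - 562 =77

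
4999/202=4999/202 = 24.75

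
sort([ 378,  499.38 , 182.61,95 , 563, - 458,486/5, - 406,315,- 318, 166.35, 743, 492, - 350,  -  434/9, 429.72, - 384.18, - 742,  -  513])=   [ - 742, - 513, - 458 , - 406, - 384.18, - 350,- 318, - 434/9,  95,486/5 , 166.35,182.61 , 315 , 378,  429.72,492, 499.38, 563, 743 ] 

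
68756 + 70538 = 139294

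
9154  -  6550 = 2604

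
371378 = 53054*7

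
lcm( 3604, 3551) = 241468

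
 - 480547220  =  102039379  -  582586599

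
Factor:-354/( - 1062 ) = 1/3 = 3^( - 1 )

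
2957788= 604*4897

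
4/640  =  1/160 = 0.01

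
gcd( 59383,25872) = 1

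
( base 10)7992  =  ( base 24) DL0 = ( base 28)a5c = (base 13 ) 383a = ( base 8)17470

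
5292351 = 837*6323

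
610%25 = 10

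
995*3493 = 3475535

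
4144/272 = 15 + 4/17= 15.24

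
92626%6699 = 5539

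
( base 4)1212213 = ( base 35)5CM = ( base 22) DCB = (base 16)19a7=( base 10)6567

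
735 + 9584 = 10319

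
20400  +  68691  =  89091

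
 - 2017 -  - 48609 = 46592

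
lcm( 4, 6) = 12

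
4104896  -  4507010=-402114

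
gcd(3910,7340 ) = 10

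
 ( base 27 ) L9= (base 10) 576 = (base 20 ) 18g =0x240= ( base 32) i0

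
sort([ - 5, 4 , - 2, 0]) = [-5, - 2,0 , 4 ] 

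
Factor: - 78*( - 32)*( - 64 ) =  -2^12  *  3^1*13^1 = -159744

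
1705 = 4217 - 2512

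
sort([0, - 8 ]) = [- 8,0]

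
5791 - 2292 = 3499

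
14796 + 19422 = 34218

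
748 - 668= 80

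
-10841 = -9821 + -1020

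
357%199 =158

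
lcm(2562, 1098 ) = 7686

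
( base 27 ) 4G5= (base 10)3353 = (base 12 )1b35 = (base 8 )6431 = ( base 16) d19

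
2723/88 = 30 + 83/88=30.94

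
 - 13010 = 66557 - 79567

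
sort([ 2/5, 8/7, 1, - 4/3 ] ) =[ - 4/3, 2/5,  1,8/7 ]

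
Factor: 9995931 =3^2*11^2*67^1 * 137^1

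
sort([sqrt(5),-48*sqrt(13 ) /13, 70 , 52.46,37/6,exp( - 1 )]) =[ - 48*sqrt( 13) /13 , exp( - 1 ), sqrt( 5 ) , 37/6, 52.46, 70]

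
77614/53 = 1464 + 22/53 = 1464.42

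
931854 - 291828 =640026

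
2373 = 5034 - 2661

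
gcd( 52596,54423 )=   9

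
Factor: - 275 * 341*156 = -14628900 = - 2^2*3^1*5^2*11^2*13^1 * 31^1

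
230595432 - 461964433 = -231369001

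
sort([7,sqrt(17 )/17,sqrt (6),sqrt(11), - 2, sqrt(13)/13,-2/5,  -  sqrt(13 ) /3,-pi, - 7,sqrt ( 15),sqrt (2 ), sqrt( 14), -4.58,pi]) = [-7,-4.58, - pi, - 2,-sqrt(13 ) /3, - 2/5,sqrt ( 17)/17, sqrt(13 )/13, sqrt( 2), sqrt( 6 ),  pi, sqrt (11), sqrt(14 ),sqrt (15), 7]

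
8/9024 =1/1128= 0.00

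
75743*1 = 75743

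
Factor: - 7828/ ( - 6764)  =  89^( -1 )*103^1 = 103/89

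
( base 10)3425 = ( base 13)1736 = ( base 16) d61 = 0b110101100001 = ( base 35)2ru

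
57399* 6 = 344394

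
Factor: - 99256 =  - 2^3*19^1 * 653^1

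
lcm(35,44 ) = 1540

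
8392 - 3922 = 4470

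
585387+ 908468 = 1493855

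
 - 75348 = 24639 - 99987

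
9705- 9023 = 682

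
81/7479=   3/277 =0.01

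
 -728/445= - 2 + 162/445 = - 1.64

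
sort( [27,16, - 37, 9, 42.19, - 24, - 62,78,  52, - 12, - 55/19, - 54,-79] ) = [ - 79,-62, - 54, - 37, - 24,- 12, - 55/19, 9,16, 27, 42.19, 52,78]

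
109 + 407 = 516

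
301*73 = 21973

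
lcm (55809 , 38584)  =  3125304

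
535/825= 107/165 = 0.65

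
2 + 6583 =6585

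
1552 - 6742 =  - 5190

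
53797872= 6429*8368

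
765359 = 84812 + 680547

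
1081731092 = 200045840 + 881685252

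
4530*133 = 602490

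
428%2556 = 428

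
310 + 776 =1086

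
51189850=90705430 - 39515580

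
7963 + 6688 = 14651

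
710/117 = 6 + 8/117 = 6.07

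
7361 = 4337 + 3024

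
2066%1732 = 334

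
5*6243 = 31215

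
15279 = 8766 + 6513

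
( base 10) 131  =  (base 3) 11212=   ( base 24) 5B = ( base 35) 3Q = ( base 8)203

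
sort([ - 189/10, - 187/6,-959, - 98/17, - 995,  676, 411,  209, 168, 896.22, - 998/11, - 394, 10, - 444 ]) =[ - 995, - 959, -444,- 394, - 998/11, - 187/6, - 189/10, - 98/17, 10, 168, 209, 411, 676 , 896.22] 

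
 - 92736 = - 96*966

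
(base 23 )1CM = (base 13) 4B8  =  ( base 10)827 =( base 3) 1010122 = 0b1100111011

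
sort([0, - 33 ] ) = [ - 33,0]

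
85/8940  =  17/1788=0.01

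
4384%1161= 901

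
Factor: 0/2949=0 = 0^1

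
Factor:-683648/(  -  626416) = 2^3*17^(-1 ) * 47^( -1 )*109^1 = 872/799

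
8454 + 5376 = 13830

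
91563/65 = 91563/65 =1408.66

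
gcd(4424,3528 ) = 56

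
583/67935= 583/67935 = 0.01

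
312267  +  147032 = 459299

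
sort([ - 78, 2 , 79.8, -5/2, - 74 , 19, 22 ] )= [  -  78, - 74, - 5/2,2, 19, 22,79.8 ] 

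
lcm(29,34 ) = 986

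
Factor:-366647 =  - 29^1 * 47^1 *269^1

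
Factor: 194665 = 5^1 * 38933^1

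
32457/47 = 690 + 27/47=690.57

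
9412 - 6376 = 3036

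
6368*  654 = 4164672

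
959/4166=959/4166 = 0.23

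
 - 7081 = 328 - 7409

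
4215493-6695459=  - 2479966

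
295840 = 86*3440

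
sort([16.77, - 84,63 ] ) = [-84, 16.77, 63 ] 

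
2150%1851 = 299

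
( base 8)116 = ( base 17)4a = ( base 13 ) 60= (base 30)2I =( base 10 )78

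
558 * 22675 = 12652650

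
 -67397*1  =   - 67397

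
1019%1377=1019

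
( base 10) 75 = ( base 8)113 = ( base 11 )69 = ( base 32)2B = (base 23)36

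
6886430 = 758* 9085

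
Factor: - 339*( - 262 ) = 88818  =  2^1 * 3^1*113^1*131^1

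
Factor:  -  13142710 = -2^1*5^1*7^1*191^1*983^1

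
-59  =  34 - 93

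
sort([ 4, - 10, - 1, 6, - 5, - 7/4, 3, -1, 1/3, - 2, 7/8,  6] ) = [ - 10, - 5, - 2, - 7/4, - 1, - 1, 1/3, 7/8,3 , 4,6,6]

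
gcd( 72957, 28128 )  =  879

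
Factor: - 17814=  - 2^1*3^1*2969^1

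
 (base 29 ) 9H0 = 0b1111101111110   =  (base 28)a7q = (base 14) 2d1c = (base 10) 8062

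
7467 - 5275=2192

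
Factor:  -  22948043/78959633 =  - 23^1*997741^1 * 78959633^(-1) 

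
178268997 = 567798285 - 389529288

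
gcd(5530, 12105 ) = 5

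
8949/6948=1 + 667/2316 = 1.29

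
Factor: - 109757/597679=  - 41^1*2677^1*597679^ ( - 1)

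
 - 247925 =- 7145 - 240780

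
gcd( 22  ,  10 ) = 2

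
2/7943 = 2/7943 = 0.00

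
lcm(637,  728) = 5096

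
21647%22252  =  21647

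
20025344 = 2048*9778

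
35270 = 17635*2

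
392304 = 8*49038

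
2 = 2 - 0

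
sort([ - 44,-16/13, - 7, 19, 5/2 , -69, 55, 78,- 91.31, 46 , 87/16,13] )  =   [  -  91.31, - 69,-44,-7,-16/13,5/2, 87/16,13, 19, 46, 55, 78] 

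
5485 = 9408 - 3923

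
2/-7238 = -1+ 3618/3619 = - 0.00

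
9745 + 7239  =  16984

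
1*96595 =96595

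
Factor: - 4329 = -3^2*13^1 *37^1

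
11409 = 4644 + 6765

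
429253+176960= 606213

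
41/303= 41/303 = 0.14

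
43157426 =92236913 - 49079487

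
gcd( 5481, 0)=5481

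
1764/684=2+11/19 = 2.58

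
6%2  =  0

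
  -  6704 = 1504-8208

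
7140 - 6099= 1041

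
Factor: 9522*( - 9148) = -87107256  =  -2^3*3^2*23^2  *2287^1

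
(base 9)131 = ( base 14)7b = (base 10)109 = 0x6d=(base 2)1101101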